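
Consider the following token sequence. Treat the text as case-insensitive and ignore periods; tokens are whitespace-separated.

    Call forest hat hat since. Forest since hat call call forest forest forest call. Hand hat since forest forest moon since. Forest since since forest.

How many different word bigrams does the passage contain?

25 tokens → 24 bigram windows in total.
Repeated bigrams (each contributes count−1 duplicates):
  since forest: 4
  forest forest: 3
  call forest: 2
  forest since: 2
  hat since: 2
8 duplicate windows → 24 − 8 = 16 distinct.

16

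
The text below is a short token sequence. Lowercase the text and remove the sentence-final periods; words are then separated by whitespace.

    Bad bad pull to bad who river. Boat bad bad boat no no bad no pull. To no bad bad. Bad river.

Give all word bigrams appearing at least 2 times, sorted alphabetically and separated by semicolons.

Bigram counts meeting the condition (at least 2 times):
  bad bad: 4
  no bad: 2
  pull to: 2

bad bad; no bad; pull to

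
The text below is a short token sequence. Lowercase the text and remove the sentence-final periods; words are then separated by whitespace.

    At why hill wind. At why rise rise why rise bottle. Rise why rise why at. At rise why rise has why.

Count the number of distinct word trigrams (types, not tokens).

18

22 tokens → 20 trigram windows in total.
Repeated trigrams (each contributes count−1 duplicates):
  rise why rise: 3
2 duplicate windows → 20 − 2 = 18 distinct.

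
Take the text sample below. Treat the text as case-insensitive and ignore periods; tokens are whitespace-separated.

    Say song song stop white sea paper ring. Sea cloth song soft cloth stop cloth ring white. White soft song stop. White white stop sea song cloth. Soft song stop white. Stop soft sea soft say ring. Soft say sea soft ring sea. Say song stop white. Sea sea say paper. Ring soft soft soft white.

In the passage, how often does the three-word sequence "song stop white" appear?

Scanning the 54 overlapping trigram windows for "song stop white":
  position 3–5: song stop white
  position 20–22: song stop white
  position 29–31: song stop white
  position 45–47: song stop white

4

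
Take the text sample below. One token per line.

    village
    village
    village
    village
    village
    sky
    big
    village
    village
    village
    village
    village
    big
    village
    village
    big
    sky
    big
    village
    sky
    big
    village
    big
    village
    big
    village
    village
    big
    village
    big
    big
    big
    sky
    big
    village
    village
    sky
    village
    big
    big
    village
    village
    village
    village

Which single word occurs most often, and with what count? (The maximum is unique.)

"village", 25 times

Unigram frequencies (highest first):
  village: 25
  big: 14
  sky: 5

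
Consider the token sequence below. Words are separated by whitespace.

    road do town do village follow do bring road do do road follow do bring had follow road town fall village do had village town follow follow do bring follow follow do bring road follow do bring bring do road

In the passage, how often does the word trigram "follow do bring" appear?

Scanning the 38 overlapping trigram windows for "follow do bring":
  position 6–8: follow do bring
  position 13–15: follow do bring
  position 27–29: follow do bring
  position 31–33: follow do bring
  position 35–37: follow do bring

5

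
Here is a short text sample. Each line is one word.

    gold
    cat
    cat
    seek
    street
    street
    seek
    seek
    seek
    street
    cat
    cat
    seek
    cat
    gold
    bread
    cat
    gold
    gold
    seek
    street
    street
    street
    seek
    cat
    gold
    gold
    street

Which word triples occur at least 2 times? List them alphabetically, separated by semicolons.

Trigram counts meeting the condition (at least 2 times):
  cat cat seek: 2
  cat gold gold: 2
  seek cat gold: 2
  seek street street: 2
  street street seek: 2

cat cat seek; cat gold gold; seek cat gold; seek street street; street street seek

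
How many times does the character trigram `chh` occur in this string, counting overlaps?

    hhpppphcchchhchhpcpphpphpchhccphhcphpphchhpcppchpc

4

Sliding a length-3 window over the 50 characters (48 positions):
  position 11–13: chh
  position 14–16: chh
  position 26–28: chh
  position 40–42: chh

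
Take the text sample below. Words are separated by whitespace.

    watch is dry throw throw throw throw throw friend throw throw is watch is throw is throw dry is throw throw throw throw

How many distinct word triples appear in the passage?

17

23 tokens → 21 trigram windows in total.
Repeated trigrams (each contributes count−1 duplicates):
  throw throw throw: 5
4 duplicate windows → 21 − 4 = 17 distinct.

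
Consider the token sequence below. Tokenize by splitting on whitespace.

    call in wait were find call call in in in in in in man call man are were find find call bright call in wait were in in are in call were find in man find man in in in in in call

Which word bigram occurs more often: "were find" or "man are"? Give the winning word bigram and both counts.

"were find": 3 occurrences
"man are": 1 occurrence

"were find" (3 vs 1)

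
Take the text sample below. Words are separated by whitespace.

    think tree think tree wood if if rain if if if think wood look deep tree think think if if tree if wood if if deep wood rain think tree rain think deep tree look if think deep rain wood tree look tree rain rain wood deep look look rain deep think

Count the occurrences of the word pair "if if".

Scanning the 51 overlapping bigram windows for "if if":
  position 6–7: if if
  position 9–10: if if
  position 10–11: if if
  position 19–20: if if
  position 24–25: if if

5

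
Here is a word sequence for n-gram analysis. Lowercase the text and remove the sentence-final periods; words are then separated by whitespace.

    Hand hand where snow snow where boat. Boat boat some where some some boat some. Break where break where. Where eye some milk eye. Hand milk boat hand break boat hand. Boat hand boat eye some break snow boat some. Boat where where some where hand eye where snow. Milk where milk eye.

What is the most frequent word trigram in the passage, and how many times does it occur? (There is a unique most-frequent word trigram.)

Trigram frequencies (highest first):
  boat hand boat: 2
  hand hand where: 1
  hand where snow: 1
  where snow snow: 1
  snow snow where: 1
  snow where boat: 1
  … (44 more, each ≤ 1)

"boat hand boat", 2 times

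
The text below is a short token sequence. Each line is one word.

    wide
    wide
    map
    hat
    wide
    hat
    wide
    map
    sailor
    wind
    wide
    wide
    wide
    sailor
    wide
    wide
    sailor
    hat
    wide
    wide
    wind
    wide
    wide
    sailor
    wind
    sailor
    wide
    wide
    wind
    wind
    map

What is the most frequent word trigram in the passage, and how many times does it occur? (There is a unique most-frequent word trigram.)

Trigram frequencies (highest first):
  wide wide sailor: 3
  wind wide wide: 2
  sailor wide wide: 2
  wide wide wind: 2
  wide wide map: 1
  wide map hat: 1
  … (18 more, each ≤ 1)

"wide wide sailor", 3 times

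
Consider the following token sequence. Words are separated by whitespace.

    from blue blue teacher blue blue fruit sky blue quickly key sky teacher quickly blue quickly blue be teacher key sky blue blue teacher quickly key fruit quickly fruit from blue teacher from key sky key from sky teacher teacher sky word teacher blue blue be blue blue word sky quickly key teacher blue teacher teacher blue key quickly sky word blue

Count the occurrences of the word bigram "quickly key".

Scanning the 61 overlapping bigram windows for "quickly key":
  position 10–11: quickly key
  position 25–26: quickly key
  position 51–52: quickly key

3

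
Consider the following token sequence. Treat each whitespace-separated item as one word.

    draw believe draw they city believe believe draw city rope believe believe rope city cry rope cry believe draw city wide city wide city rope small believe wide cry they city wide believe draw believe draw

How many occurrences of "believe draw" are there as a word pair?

5

Scanning the 35 overlapping bigram windows for "believe draw":
  position 2–3: believe draw
  position 7–8: believe draw
  position 18–19: believe draw
  position 33–34: believe draw
  position 35–36: believe draw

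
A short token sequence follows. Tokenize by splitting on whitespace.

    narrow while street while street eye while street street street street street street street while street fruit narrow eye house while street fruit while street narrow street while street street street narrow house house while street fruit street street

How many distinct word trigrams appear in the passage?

26

39 tokens → 37 trigram windows in total.
Repeated trigrams (each contributes count−1 duplicates):
  street street street: 6
  street while street: 3
  while street fruit: 3
  house while street: 2
  while street street: 2
11 duplicate windows → 37 − 11 = 26 distinct.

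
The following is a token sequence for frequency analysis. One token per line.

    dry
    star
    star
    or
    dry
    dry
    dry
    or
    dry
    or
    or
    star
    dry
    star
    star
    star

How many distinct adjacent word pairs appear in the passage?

9

16 tokens → 15 bigram windows in total.
Repeated bigrams (each contributes count−1 duplicates):
  star star: 3
  dry dry: 2
  dry or: 2
  dry star: 2
  or dry: 2
6 duplicate windows → 15 − 6 = 9 distinct.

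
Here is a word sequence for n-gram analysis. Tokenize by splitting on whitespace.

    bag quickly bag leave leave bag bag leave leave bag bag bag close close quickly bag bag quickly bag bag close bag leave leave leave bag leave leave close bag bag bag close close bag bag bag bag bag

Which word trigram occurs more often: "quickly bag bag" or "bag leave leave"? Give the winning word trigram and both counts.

"quickly bag bag": 2 occurrences
"bag leave leave": 4 occurrences

"bag leave leave" (4 vs 2)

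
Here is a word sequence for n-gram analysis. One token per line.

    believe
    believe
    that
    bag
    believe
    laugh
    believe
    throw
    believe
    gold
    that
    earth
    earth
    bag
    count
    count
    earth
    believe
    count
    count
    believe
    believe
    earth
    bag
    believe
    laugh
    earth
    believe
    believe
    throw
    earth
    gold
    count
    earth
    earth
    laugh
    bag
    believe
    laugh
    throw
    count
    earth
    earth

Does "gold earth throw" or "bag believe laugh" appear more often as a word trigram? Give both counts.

"bag believe laugh" (3 vs 0)

"gold earth throw": 0 occurrences
"bag believe laugh": 3 occurrences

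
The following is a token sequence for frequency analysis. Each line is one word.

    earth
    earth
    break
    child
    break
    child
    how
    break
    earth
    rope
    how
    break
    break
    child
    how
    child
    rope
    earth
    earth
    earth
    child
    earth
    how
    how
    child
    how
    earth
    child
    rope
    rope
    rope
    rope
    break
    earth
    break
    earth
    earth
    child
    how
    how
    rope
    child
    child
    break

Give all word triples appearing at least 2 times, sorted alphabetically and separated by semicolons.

break child how; earth earth child; rope rope rope

Trigram counts meeting the condition (at least 2 times):
  break child how: 2
  earth earth child: 2
  rope rope rope: 2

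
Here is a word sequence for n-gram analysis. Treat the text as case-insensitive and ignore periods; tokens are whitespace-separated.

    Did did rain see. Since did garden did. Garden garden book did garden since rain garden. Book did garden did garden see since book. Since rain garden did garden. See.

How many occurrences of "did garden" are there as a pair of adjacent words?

Scanning the 29 overlapping bigram windows for "did garden":
  position 6–7: did garden
  position 8–9: did garden
  position 12–13: did garden
  position 18–19: did garden
  position 20–21: did garden
  position 28–29: did garden

6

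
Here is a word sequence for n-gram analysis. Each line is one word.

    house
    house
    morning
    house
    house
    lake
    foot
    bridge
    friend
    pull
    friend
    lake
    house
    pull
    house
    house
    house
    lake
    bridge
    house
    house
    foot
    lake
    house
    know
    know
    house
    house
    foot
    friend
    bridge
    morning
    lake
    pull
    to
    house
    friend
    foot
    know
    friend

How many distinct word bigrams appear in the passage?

40 tokens → 39 bigram windows in total.
Repeated bigrams (each contributes count−1 duplicates):
  house house: 6
  house foot: 2
  house lake: 2
  lake house: 2
8 duplicate windows → 39 − 8 = 31 distinct.

31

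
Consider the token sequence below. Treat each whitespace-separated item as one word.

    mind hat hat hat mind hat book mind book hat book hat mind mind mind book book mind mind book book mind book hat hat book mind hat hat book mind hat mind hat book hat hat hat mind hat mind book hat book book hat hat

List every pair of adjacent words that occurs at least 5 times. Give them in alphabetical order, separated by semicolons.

book hat; book mind; hat book; hat hat; hat mind; mind book; mind hat

Bigram counts meeting the condition (at least 5 times):
  book hat: 6
  book mind: 5
  hat book: 6
  hat hat: 7
  hat mind: 5
  mind book: 5
  mind hat: 6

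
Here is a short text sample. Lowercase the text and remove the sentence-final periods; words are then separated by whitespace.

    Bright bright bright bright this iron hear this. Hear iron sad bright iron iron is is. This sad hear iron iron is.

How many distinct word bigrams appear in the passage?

22 tokens → 21 bigram windows in total.
Repeated bigrams (each contributes count−1 duplicates):
  bright bright: 3
  hear iron: 2
  iron iron: 2
  iron is: 2
5 duplicate windows → 21 − 5 = 16 distinct.

16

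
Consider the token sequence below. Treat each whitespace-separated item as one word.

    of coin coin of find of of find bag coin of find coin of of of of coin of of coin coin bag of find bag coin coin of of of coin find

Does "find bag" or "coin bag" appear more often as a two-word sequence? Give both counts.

"find bag": 2 occurrences
"coin bag": 1 occurrence

"find bag" (2 vs 1)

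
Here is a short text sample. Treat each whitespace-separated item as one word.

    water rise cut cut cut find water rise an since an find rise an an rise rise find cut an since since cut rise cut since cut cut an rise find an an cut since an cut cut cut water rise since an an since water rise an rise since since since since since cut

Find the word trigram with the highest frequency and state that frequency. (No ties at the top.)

"since since since", 3 times

Trigram frequencies (highest first):
  since since since: 3
  cut cut cut: 2
  water rise an: 2
  since since cut: 2
  water rise cut: 1
  rise cut cut: 1
  … (42 more, each ≤ 1)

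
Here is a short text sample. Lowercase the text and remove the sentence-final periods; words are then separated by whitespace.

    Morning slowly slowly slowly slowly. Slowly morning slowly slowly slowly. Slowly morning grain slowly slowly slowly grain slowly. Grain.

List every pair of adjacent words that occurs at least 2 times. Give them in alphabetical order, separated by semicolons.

grain slowly; morning slowly; slowly grain; slowly morning; slowly slowly

Bigram counts meeting the condition (at least 2 times):
  grain slowly: 2
  morning slowly: 2
  slowly grain: 2
  slowly morning: 2
  slowly slowly: 9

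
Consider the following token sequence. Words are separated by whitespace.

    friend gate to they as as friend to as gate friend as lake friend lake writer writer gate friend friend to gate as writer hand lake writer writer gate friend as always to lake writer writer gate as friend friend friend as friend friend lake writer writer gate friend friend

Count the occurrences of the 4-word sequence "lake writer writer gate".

Scanning the 47 overlapping 4-gram windows for "lake writer writer gate":
  position 15–18: lake writer writer gate
  position 26–29: lake writer writer gate
  position 34–37: lake writer writer gate
  position 45–48: lake writer writer gate

4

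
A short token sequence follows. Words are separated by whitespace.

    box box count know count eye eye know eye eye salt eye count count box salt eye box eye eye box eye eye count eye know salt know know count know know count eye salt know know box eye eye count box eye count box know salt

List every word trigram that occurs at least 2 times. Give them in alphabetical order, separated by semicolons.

Trigram counts meeting the condition (at least 2 times):
  box eye eye: 3
  eye box eye: 2
  eye count box: 2
  eye eye count: 2
  know count eye: 2
  know know count: 2
  salt know know: 2

box eye eye; eye box eye; eye count box; eye eye count; know count eye; know know count; salt know know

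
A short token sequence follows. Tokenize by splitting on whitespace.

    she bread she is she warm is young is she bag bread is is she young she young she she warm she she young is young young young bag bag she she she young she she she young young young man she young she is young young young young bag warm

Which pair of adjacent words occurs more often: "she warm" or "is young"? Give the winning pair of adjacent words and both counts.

"is young" (3 vs 2)

"she warm": 2 occurrences
"is young": 3 occurrences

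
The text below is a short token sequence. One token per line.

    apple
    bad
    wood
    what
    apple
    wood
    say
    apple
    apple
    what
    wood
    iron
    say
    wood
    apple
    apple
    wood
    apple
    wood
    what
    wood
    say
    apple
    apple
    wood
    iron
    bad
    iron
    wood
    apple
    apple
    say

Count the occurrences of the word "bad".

2

Scanning the 32 tokens for "bad":
  position 2: bad
  position 27: bad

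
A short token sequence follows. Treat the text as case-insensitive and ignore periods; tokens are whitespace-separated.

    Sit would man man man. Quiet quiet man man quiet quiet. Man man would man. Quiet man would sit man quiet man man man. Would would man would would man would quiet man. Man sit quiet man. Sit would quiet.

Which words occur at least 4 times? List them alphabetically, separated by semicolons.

Unigram counts meeting the condition (at least 4 times):
  man: 18
  quiet: 9
  sit: 4
  would: 9

man; quiet; sit; would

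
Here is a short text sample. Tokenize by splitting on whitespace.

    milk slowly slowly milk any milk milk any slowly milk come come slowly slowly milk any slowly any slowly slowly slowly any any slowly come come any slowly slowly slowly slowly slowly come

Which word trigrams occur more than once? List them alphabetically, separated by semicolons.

any slowly slowly; milk any slowly; slowly milk any; slowly slowly milk; slowly slowly slowly

Trigram counts meeting the condition (more than once):
  any slowly slowly: 2
  milk any slowly: 2
  slowly milk any: 2
  slowly slowly milk: 2
  slowly slowly slowly: 4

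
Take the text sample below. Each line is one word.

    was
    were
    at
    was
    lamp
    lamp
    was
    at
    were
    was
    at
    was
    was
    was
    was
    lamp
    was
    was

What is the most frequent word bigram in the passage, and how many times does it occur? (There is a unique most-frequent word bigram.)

Bigram frequencies (highest first):
  was was: 4
  at was: 2
  was lamp: 2
  lamp was: 2
  was at: 2
  was were: 1
  … (4 more, each ≤ 1)

"was was", 4 times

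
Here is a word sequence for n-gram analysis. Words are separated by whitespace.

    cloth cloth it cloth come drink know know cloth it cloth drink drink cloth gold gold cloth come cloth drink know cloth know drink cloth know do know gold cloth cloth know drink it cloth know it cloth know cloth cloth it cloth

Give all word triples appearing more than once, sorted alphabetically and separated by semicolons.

cloth cloth it; cloth it cloth; cloth know drink; it cloth know

Trigram counts meeting the condition (more than once):
  cloth cloth it: 2
  cloth it cloth: 3
  cloth know drink: 2
  it cloth know: 2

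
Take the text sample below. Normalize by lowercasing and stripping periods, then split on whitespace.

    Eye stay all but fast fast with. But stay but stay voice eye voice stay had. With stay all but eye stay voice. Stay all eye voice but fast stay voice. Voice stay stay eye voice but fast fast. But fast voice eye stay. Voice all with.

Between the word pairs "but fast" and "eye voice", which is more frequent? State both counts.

"but fast": 4 occurrences
"eye voice": 3 occurrences

"but fast" (4 vs 3)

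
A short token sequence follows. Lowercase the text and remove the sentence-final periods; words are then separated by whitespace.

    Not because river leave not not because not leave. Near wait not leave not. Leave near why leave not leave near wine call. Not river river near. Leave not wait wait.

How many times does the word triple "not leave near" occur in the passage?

Scanning the 29 overlapping trigram windows for "not leave near":
  position 8–10: not leave near
  position 14–16: not leave near
  position 19–21: not leave near

3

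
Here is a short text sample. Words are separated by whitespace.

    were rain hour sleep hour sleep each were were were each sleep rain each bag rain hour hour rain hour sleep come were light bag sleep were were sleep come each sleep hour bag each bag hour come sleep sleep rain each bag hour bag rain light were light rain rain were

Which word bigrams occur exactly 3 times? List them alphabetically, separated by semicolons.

Bigram counts meeting the condition (exactly 3 times):
  each bag: 3
  hour sleep: 3
  rain hour: 3
  were were: 3

each bag; hour sleep; rain hour; were were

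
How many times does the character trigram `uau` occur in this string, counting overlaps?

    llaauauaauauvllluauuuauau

5

Sliding a length-3 window over the 25 characters (23 positions):
  position 5–7: uau
  position 10–12: uau
  position 17–19: uau
  position 21–23: uau
  position 23–25: uau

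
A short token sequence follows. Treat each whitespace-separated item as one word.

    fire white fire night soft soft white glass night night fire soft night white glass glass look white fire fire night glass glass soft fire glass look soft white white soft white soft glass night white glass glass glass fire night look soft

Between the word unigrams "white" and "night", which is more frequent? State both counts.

"white": 8 occurrences
"night": 7 occurrences

"white" (8 vs 7)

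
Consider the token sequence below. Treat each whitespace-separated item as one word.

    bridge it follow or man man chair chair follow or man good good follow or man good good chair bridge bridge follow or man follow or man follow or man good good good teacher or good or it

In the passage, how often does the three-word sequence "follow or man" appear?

6

Scanning the 36 overlapping trigram windows for "follow or man":
  position 3–5: follow or man
  position 9–11: follow or man
  position 14–16: follow or man
  position 22–24: follow or man
  position 25–27: follow or man
  position 28–30: follow or man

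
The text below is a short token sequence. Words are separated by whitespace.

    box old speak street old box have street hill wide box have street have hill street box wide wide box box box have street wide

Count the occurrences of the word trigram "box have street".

Scanning the 23 overlapping trigram windows for "box have street":
  position 6–8: box have street
  position 11–13: box have street
  position 22–24: box have street

3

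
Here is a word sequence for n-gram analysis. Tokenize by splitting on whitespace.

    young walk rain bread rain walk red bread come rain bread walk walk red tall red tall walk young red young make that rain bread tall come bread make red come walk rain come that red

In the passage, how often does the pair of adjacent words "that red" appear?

Scanning the 35 overlapping bigram windows for "that red":
  position 35–36: that red

1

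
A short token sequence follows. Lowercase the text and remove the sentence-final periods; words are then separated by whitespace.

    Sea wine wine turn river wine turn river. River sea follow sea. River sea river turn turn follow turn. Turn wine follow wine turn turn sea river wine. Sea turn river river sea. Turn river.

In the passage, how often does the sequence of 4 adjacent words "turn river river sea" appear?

2

Scanning the 32 overlapping 4-gram windows for "turn river river sea":
  position 7–10: turn river river sea
  position 30–33: turn river river sea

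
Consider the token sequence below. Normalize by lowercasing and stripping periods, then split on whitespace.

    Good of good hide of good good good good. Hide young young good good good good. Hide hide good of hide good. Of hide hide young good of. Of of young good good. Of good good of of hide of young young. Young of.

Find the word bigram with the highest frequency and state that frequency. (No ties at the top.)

"good good", 8 times

Bigram frequencies (highest first):
  good good: 8
  good of: 6
  of good: 3
  good hide: 3
  young young: 3
  young good: 3
  … (8 more, each ≤ 3)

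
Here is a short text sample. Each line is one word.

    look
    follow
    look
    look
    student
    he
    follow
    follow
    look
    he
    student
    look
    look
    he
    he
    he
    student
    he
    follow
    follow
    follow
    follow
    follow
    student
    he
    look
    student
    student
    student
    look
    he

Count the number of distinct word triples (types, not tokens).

25

31 tokens → 29 trigram windows in total.
Repeated trigrams (each contributes count−1 duplicates):
  follow follow follow: 3
  he follow follow: 2
  student he follow: 2
4 duplicate windows → 29 − 4 = 25 distinct.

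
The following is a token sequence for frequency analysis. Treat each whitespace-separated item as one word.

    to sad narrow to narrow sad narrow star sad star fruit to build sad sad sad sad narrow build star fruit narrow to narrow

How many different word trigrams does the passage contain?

24 tokens → 22 trigram windows in total.
Repeated trigrams (each contributes count−1 duplicates):
  narrow to narrow: 2
  sad sad sad: 2
2 duplicate windows → 22 − 2 = 20 distinct.

20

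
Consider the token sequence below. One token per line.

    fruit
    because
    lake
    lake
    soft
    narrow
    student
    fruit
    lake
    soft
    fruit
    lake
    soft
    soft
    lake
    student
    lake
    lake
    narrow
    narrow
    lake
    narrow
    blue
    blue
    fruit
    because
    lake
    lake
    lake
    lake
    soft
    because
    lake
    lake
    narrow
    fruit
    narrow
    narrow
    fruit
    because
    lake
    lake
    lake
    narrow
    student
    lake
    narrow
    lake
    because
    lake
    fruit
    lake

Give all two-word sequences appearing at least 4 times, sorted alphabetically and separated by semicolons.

Bigram counts meeting the condition (at least 4 times):
  because lake: 5
  lake lake: 8
  lake narrow: 5
  lake soft: 4

because lake; lake lake; lake narrow; lake soft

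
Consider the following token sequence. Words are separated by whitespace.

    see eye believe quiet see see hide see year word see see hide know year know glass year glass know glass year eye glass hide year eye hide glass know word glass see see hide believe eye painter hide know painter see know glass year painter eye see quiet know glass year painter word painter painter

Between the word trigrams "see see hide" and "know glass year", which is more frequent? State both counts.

"see see hide": 3 occurrences
"know glass year": 4 occurrences

"know glass year" (4 vs 3)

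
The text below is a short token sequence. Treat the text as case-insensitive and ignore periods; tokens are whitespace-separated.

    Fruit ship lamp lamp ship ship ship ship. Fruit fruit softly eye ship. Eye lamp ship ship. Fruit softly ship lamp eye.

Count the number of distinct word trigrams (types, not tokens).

22 tokens → 20 trigram windows in total.
Repeated trigrams (each contributes count−1 duplicates):
  lamp ship ship: 2
  ship ship fruit: 2
  ship ship ship: 2
3 duplicate windows → 20 − 3 = 17 distinct.

17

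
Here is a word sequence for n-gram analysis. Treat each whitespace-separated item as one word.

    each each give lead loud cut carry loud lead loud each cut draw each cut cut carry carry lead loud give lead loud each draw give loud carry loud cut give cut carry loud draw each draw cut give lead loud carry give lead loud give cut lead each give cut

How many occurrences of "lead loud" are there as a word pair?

Scanning the 50 overlapping bigram windows for "lead loud":
  position 4–5: lead loud
  position 9–10: lead loud
  position 19–20: lead loud
  position 22–23: lead loud
  position 40–41: lead loud
  position 44–45: lead loud

6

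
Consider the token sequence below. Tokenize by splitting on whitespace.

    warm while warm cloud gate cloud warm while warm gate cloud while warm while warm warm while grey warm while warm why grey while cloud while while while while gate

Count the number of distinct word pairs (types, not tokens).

17

30 tokens → 29 bigram windows in total.
Repeated bigrams (each contributes count−1 duplicates):
  warm while: 5
  while warm: 5
  while while: 3
  cloud while: 2
  gate cloud: 2
12 duplicate windows → 29 − 12 = 17 distinct.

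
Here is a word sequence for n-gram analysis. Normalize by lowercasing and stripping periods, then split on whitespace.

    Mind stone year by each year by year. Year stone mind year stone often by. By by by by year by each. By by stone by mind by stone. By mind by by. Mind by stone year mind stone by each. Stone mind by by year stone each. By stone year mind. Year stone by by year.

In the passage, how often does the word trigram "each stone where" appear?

Scanning the 55 overlapping trigram windows for "each stone where":
  (none found)

0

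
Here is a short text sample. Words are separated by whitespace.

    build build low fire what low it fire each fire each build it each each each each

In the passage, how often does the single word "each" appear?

6

Scanning the 17 tokens for "each":
  position 9: each
  position 11: each
  position 14: each
  position 15: each
  position 16: each
  position 17: each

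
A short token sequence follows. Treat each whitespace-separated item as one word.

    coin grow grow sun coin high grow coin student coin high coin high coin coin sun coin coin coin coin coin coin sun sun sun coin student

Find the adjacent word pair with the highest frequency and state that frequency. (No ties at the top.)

Bigram frequencies (highest first):
  coin coin: 6
  sun coin: 3
  coin high: 3
  coin student: 2
  high coin: 2
  coin sun: 2
  … (7 more, each ≤ 2)

"coin coin", 6 times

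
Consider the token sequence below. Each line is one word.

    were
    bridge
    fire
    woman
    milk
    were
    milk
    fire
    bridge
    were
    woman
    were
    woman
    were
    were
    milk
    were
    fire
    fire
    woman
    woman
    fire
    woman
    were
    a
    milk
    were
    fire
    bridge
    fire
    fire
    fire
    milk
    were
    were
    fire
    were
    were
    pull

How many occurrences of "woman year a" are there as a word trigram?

0

Scanning the 37 overlapping trigram windows for "woman year a":
  (none found)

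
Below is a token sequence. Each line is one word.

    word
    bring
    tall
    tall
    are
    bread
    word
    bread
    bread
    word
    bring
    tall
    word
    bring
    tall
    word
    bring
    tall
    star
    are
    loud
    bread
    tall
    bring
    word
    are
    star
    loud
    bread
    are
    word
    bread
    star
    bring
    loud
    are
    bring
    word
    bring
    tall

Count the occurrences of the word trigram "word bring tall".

Scanning the 38 overlapping trigram windows for "word bring tall":
  position 1–3: word bring tall
  position 10–12: word bring tall
  position 13–15: word bring tall
  position 16–18: word bring tall
  position 38–40: word bring tall

5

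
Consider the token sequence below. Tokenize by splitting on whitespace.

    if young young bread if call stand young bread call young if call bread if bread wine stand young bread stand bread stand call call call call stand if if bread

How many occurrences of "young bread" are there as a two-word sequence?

3

Scanning the 30 overlapping bigram windows for "young bread":
  position 3–4: young bread
  position 8–9: young bread
  position 19–20: young bread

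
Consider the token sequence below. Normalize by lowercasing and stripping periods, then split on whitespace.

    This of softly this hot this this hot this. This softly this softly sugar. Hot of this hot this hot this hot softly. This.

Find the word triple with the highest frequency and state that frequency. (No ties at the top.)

Trigram frequencies (highest first):
  this hot this: 4
  hot this this: 2
  hot this hot: 2
  this of softly: 1
  of softly this: 1
  softly this hot: 1
  … (11 more, each ≤ 1)

"this hot this", 4 times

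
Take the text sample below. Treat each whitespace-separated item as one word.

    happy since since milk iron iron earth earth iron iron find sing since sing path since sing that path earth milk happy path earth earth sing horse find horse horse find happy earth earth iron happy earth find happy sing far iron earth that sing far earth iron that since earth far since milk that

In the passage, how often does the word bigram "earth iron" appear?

3

Scanning the 54 overlapping bigram windows for "earth iron":
  position 8–9: earth iron
  position 34–35: earth iron
  position 47–48: earth iron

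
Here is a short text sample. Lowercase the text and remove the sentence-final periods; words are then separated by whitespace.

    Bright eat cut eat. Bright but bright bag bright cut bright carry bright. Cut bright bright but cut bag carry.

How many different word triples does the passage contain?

20 tokens → 18 trigram windows in total.
Repeated trigrams (each contributes count−1 duplicates):
  bright cut bright: 2
1 duplicate windows → 18 − 1 = 17 distinct.

17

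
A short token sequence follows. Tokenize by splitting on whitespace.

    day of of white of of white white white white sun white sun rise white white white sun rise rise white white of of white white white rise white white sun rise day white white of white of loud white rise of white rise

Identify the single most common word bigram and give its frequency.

"white white", 10 times

Bigram frequencies (highest first):
  white white: 10
  of white: 5
  white of: 4
  white sun: 4
  of of: 3
  sun rise: 3
  … (10 more, each ≤ 3)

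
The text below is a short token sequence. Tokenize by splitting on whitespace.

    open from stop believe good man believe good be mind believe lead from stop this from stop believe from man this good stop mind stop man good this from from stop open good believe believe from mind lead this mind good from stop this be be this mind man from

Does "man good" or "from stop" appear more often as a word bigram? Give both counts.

"man good": 1 occurrence
"from stop": 5 occurrences

"from stop" (5 vs 1)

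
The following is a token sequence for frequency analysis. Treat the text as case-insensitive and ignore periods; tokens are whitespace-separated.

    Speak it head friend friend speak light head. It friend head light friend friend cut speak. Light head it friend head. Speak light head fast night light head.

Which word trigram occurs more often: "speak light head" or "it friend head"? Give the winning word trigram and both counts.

"speak light head": 3 occurrences
"it friend head": 2 occurrences

"speak light head" (3 vs 2)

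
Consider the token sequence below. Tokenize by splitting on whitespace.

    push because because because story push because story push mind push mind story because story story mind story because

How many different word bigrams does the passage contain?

10

19 tokens → 18 bigram windows in total.
Repeated bigrams (each contributes count−1 duplicates):
  because story: 3
  because because: 2
  mind story: 2
  push because: 2
  push mind: 2
  story because: 2
  story push: 2
8 duplicate windows → 18 − 8 = 10 distinct.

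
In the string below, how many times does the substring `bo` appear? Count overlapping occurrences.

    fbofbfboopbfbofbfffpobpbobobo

6

Sliding a length-2 window over the 29 characters (28 positions):
  position 2–3: bo
  position 7–8: bo
  position 13–14: bo
  position 24–25: bo
  position 26–27: bo
  position 28–29: bo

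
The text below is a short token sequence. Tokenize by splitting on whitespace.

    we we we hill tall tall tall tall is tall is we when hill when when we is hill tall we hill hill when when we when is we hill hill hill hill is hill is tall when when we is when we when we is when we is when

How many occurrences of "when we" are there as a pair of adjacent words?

6

Scanning the 49 overlapping bigram windows for "when we":
  position 16–17: when we
  position 25–26: when we
  position 39–40: when we
  position 42–43: when we
  position 44–45: when we
  position 47–48: when we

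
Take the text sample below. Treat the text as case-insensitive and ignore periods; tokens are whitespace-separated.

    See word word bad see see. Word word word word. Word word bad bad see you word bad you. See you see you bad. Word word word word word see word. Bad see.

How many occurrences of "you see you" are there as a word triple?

2

Scanning the 31 overlapping trigram windows for "you see you":
  position 19–21: you see you
  position 21–23: you see you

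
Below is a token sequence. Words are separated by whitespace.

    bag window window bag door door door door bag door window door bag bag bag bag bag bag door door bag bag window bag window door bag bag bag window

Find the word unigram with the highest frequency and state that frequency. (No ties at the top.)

"bag", 15 times

Unigram frequencies (highest first):
  bag: 15
  door: 9
  window: 6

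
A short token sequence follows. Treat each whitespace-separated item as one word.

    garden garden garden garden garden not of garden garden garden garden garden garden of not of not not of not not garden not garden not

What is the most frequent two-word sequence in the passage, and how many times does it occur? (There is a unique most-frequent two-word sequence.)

Bigram frequencies (highest first):
  garden garden: 9
  garden not: 3
  not of: 3
  of not: 3
  not not: 2
  not garden: 2
  … (2 more, each ≤ 1)

"garden garden", 9 times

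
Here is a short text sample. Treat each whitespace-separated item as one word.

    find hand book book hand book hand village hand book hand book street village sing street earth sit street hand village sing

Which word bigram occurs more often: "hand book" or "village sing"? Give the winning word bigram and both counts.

"hand book" (4 vs 2)

"hand book": 4 occurrences
"village sing": 2 occurrences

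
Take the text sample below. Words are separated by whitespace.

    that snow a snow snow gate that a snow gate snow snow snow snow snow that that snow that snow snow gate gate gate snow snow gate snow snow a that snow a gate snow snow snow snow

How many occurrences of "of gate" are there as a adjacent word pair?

0

Scanning the 37 overlapping bigram windows for "of gate":
  (none found)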